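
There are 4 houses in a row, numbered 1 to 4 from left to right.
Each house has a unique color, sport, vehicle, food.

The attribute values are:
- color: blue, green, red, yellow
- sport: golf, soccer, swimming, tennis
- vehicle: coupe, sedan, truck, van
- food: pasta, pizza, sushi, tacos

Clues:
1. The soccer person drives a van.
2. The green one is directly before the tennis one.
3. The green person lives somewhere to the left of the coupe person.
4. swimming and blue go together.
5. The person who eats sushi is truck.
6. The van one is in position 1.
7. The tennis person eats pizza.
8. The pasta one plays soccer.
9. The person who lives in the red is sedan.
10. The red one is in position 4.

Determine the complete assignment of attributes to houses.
Solution:

House | Color | Sport | Vehicle | Food
--------------------------------------
  1   | green | soccer | van | pasta
  2   | yellow | tennis | coupe | pizza
  3   | blue | swimming | truck | sushi
  4   | red | golf | sedan | tacos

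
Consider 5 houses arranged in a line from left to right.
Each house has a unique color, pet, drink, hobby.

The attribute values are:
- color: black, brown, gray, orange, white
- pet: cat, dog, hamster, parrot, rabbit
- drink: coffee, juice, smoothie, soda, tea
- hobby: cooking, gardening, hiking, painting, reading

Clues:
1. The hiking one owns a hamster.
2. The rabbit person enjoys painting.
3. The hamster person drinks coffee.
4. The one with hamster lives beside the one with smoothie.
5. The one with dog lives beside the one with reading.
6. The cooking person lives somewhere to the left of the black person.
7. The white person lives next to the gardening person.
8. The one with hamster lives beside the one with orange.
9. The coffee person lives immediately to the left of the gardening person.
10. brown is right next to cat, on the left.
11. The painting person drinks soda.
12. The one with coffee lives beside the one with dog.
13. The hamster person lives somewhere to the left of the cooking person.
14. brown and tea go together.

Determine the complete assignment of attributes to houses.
Solution:

House | Color | Pet | Drink | Hobby
-----------------------------------
  1   | white | hamster | coffee | hiking
  2   | orange | dog | smoothie | gardening
  3   | brown | parrot | tea | reading
  4   | gray | cat | juice | cooking
  5   | black | rabbit | soda | painting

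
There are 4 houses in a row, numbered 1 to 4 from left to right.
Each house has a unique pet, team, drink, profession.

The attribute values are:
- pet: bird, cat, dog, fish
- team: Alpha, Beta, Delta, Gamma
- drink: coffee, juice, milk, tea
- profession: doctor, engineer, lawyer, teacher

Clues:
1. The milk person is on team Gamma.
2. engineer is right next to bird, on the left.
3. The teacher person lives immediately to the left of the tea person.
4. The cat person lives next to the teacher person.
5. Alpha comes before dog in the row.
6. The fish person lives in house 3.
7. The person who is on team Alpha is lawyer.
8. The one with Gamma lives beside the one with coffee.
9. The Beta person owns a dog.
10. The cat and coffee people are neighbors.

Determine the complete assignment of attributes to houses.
Solution:

House | Pet | Team | Drink | Profession
---------------------------------------
  1   | cat | Gamma | milk | engineer
  2   | bird | Delta | coffee | teacher
  3   | fish | Alpha | tea | lawyer
  4   | dog | Beta | juice | doctor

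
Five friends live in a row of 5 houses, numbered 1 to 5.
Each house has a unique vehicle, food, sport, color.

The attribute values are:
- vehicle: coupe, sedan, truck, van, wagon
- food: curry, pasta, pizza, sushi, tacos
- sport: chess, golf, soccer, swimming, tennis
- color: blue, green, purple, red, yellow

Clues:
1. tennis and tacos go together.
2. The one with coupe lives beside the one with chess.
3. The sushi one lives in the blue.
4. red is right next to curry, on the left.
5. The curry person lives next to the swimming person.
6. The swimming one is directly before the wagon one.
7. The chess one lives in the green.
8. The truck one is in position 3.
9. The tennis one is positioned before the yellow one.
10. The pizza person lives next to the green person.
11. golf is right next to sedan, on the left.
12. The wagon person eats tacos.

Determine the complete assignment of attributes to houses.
Solution:

House | Vehicle | Food | Sport | Color
--------------------------------------
  1   | coupe | pizza | golf | red
  2   | sedan | curry | chess | green
  3   | truck | sushi | swimming | blue
  4   | wagon | tacos | tennis | purple
  5   | van | pasta | soccer | yellow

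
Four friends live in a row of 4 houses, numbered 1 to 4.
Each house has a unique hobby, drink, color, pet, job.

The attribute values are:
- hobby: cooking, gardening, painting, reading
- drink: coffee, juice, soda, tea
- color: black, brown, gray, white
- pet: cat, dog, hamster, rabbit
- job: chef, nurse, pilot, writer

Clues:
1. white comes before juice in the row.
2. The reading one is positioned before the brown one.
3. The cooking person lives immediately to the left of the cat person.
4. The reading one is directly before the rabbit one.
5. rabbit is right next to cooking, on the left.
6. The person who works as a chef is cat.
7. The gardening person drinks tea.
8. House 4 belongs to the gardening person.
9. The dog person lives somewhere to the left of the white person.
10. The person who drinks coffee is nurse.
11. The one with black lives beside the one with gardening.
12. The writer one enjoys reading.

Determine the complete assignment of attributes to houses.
Solution:

House | Hobby | Drink | Color | Pet | Job
-----------------------------------------
  1   | reading | soda | gray | dog | writer
  2   | painting | coffee | white | rabbit | nurse
  3   | cooking | juice | black | hamster | pilot
  4   | gardening | tea | brown | cat | chef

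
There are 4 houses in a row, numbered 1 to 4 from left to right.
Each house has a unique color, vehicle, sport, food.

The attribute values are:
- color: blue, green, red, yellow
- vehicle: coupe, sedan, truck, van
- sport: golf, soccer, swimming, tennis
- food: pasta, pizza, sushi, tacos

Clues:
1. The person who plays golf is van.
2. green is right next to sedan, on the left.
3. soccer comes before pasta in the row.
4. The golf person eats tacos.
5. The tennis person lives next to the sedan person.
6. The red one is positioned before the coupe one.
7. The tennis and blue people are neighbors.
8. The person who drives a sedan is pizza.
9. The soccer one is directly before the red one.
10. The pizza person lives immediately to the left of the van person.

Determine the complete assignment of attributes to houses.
Solution:

House | Color | Vehicle | Sport | Food
--------------------------------------
  1   | green | truck | tennis | sushi
  2   | blue | sedan | soccer | pizza
  3   | red | van | golf | tacos
  4   | yellow | coupe | swimming | pasta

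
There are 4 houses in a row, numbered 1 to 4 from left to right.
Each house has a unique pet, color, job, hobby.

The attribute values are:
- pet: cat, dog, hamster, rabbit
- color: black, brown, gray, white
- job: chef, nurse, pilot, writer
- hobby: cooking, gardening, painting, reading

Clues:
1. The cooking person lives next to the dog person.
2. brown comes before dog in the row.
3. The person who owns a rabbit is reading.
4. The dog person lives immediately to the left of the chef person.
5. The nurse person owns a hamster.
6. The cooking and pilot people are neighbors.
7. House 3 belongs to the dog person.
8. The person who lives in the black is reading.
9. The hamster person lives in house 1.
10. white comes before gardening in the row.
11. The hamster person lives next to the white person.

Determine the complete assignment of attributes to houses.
Solution:

House | Pet | Color | Job | Hobby
---------------------------------
  1   | hamster | brown | nurse | painting
  2   | cat | white | writer | cooking
  3   | dog | gray | pilot | gardening
  4   | rabbit | black | chef | reading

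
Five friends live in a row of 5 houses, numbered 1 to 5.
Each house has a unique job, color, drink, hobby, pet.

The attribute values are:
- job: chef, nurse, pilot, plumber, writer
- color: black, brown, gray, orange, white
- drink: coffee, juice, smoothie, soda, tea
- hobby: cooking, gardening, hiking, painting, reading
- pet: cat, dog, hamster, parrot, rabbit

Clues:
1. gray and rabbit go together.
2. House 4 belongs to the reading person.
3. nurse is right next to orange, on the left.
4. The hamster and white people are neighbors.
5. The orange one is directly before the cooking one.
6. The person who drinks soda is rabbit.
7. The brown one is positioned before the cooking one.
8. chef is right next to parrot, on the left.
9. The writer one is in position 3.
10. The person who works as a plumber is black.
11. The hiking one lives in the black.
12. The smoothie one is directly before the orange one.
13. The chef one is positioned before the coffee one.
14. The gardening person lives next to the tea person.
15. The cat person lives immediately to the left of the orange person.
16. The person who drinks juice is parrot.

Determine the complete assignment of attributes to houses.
Solution:

House | Job | Color | Drink | Hobby | Pet
-----------------------------------------
  1   | nurse | brown | smoothie | gardening | cat
  2   | chef | orange | tea | painting | hamster
  3   | writer | white | juice | cooking | parrot
  4   | pilot | gray | soda | reading | rabbit
  5   | plumber | black | coffee | hiking | dog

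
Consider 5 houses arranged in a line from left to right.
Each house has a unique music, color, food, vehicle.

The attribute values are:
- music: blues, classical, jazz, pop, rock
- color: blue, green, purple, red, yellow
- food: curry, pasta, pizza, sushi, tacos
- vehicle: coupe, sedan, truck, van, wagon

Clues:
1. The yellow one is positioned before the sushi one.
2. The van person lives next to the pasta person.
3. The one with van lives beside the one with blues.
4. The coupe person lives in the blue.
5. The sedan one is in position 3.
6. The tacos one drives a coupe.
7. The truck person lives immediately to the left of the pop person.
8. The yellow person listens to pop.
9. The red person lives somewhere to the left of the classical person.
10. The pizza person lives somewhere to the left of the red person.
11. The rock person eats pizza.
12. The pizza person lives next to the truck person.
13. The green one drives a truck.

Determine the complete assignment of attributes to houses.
Solution:

House | Music | Color | Food | Vehicle
--------------------------------------
  1   | rock | purple | pizza | van
  2   | blues | green | pasta | truck
  3   | pop | yellow | curry | sedan
  4   | jazz | red | sushi | wagon
  5   | classical | blue | tacos | coupe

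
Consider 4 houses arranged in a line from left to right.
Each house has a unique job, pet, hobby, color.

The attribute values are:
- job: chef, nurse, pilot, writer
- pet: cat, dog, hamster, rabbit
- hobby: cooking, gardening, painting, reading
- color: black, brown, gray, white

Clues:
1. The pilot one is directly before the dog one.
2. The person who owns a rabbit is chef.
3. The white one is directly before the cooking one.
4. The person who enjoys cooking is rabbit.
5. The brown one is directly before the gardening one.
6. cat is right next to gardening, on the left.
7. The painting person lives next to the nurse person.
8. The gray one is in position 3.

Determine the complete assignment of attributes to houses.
Solution:

House | Job | Pet | Hobby | Color
---------------------------------
  1   | pilot | cat | painting | brown
  2   | nurse | dog | gardening | white
  3   | chef | rabbit | cooking | gray
  4   | writer | hamster | reading | black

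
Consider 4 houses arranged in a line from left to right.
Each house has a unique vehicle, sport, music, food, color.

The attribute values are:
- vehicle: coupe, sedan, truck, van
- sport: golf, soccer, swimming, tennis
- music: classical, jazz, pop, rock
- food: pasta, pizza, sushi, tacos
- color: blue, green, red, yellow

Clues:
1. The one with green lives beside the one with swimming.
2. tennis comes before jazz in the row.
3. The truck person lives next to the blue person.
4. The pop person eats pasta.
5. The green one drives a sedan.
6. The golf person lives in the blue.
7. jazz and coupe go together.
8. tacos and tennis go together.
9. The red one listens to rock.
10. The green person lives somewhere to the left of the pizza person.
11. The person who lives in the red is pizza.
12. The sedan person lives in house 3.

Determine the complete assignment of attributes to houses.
Solution:

House | Vehicle | Sport | Music | Food | Color
----------------------------------------------
  1   | truck | tennis | classical | tacos | yellow
  2   | coupe | golf | jazz | sushi | blue
  3   | sedan | soccer | pop | pasta | green
  4   | van | swimming | rock | pizza | red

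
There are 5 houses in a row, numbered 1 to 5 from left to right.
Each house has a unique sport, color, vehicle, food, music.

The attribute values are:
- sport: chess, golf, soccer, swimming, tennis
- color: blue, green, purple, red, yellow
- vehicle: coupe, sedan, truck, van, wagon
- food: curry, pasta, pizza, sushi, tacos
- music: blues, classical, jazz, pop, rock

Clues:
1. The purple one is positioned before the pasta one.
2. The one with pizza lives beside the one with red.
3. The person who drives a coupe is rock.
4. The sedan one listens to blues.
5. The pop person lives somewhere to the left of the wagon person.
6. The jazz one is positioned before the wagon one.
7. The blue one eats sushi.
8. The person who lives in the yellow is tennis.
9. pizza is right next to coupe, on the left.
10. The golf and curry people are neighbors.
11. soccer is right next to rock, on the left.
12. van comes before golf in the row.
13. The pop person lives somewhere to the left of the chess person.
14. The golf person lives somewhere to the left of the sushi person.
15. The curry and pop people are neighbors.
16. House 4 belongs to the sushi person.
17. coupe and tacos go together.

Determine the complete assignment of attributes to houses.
Solution:

House | Sport | Color | Vehicle | Food | Music
----------------------------------------------
  1   | soccer | purple | van | pizza | jazz
  2   | golf | red | coupe | tacos | rock
  3   | tennis | yellow | sedan | curry | blues
  4   | swimming | blue | truck | sushi | pop
  5   | chess | green | wagon | pasta | classical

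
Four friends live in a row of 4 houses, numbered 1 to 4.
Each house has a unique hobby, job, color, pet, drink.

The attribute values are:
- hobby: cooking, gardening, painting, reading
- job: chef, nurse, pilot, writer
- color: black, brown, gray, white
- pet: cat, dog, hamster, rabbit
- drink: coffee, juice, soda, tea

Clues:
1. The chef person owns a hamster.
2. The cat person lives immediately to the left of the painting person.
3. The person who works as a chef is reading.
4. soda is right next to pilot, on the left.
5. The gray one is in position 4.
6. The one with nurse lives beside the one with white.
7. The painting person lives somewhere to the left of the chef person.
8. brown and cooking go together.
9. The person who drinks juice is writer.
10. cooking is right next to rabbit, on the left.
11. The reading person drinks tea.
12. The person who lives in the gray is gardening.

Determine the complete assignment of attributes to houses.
Solution:

House | Hobby | Job | Color | Pet | Drink
-----------------------------------------
  1   | cooking | nurse | brown | cat | soda
  2   | painting | pilot | white | rabbit | coffee
  3   | reading | chef | black | hamster | tea
  4   | gardening | writer | gray | dog | juice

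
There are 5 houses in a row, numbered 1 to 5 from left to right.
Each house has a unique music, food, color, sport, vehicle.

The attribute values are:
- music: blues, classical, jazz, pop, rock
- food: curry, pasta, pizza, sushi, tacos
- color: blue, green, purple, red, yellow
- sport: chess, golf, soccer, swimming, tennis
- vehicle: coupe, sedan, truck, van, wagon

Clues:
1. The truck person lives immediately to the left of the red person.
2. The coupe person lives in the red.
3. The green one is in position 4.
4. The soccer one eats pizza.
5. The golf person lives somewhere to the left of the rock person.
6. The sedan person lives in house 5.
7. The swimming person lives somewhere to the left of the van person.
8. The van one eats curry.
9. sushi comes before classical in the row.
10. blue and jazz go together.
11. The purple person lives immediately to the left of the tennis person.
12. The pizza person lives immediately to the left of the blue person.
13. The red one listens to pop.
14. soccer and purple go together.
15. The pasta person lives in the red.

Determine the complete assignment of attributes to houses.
Solution:

House | Music | Food | Color | Sport | Vehicle
----------------------------------------------
  1   | blues | pizza | purple | soccer | wagon
  2   | jazz | sushi | blue | tennis | truck
  3   | pop | pasta | red | swimming | coupe
  4   | classical | curry | green | golf | van
  5   | rock | tacos | yellow | chess | sedan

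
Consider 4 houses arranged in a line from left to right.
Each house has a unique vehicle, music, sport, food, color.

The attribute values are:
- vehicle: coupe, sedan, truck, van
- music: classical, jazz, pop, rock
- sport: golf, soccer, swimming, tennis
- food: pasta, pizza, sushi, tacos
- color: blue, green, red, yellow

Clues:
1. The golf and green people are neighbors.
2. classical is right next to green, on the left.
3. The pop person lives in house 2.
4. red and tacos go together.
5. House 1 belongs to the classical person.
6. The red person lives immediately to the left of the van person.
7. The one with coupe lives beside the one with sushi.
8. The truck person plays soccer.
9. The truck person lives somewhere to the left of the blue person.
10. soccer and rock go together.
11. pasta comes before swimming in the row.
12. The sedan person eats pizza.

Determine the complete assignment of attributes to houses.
Solution:

House | Vehicle | Music | Sport | Food | Color
----------------------------------------------
  1   | coupe | classical | golf | tacos | red
  2   | van | pop | tennis | sushi | green
  3   | truck | rock | soccer | pasta | yellow
  4   | sedan | jazz | swimming | pizza | blue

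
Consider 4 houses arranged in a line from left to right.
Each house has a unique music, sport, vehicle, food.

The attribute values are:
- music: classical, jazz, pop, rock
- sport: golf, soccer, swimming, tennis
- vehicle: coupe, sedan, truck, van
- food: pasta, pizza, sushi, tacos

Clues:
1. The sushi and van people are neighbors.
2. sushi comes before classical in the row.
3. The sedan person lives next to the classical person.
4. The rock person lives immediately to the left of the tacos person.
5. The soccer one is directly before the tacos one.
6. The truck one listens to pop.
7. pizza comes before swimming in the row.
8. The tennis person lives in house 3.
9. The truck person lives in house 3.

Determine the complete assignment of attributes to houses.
Solution:

House | Music | Sport | Vehicle | Food
--------------------------------------
  1   | rock | soccer | sedan | sushi
  2   | classical | golf | van | tacos
  3   | pop | tennis | truck | pizza
  4   | jazz | swimming | coupe | pasta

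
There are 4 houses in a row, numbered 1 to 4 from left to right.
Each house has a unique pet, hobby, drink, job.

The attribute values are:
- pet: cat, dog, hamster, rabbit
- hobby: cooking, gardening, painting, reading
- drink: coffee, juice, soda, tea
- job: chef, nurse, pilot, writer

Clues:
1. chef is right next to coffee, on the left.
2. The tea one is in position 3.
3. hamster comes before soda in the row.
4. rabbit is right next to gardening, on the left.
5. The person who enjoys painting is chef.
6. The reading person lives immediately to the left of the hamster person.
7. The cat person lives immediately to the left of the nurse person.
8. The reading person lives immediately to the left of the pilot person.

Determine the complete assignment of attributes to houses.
Solution:

House | Pet | Hobby | Drink | Job
---------------------------------
  1   | cat | painting | juice | chef
  2   | rabbit | reading | coffee | nurse
  3   | hamster | gardening | tea | pilot
  4   | dog | cooking | soda | writer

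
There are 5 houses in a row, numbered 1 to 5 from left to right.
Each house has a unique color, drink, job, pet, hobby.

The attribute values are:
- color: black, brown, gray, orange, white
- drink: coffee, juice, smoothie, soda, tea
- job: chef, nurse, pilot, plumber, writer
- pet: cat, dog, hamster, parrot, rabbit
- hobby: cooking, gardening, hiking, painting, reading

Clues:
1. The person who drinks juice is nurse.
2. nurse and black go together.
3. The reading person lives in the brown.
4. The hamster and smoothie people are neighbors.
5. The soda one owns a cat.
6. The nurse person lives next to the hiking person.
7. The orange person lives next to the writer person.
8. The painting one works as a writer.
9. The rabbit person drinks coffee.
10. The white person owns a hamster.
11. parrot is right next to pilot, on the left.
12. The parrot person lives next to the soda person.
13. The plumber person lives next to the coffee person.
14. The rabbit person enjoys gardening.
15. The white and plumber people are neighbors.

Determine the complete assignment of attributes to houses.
Solution:

House | Color | Drink | Job | Pet | Hobby
-----------------------------------------
  1   | black | juice | nurse | parrot | cooking
  2   | orange | soda | pilot | cat | hiking
  3   | white | tea | writer | hamster | painting
  4   | brown | smoothie | plumber | dog | reading
  5   | gray | coffee | chef | rabbit | gardening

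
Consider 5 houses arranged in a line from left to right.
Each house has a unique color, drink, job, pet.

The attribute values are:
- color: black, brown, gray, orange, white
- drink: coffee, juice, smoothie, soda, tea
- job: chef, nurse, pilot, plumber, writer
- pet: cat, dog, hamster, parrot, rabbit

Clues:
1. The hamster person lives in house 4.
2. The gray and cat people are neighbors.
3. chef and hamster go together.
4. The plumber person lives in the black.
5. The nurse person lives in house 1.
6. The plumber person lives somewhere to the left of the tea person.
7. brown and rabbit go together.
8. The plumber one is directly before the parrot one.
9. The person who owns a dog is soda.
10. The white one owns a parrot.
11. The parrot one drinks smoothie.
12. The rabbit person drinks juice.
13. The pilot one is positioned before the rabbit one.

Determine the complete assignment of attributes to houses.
Solution:

House | Color | Drink | Job | Pet
---------------------------------
  1   | gray | soda | nurse | dog
  2   | black | coffee | plumber | cat
  3   | white | smoothie | pilot | parrot
  4   | orange | tea | chef | hamster
  5   | brown | juice | writer | rabbit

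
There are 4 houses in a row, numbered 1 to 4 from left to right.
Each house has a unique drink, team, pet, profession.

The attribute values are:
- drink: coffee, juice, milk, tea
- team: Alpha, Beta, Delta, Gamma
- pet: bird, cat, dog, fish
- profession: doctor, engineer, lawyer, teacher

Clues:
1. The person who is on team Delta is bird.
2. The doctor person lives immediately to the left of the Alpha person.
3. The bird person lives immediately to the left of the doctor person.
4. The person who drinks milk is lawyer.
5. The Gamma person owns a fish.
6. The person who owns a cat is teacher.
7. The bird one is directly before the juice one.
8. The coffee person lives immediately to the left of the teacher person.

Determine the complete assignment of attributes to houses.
Solution:

House | Drink | Team | Pet | Profession
---------------------------------------
  1   | milk | Delta | bird | lawyer
  2   | juice | Gamma | fish | doctor
  3   | coffee | Alpha | dog | engineer
  4   | tea | Beta | cat | teacher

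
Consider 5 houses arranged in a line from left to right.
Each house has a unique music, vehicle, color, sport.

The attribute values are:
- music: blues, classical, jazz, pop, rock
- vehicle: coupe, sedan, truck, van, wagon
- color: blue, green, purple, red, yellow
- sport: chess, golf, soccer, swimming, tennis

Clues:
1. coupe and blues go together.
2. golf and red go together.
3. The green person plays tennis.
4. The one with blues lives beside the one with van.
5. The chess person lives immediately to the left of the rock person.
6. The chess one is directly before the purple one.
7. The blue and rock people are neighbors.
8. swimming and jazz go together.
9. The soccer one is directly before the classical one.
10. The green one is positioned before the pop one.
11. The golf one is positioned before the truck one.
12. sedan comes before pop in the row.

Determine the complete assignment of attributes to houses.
Solution:

House | Music | Vehicle | Color | Sport
---------------------------------------
  1   | blues | coupe | blue | chess
  2   | rock | van | purple | soccer
  3   | classical | sedan | green | tennis
  4   | pop | wagon | red | golf
  5   | jazz | truck | yellow | swimming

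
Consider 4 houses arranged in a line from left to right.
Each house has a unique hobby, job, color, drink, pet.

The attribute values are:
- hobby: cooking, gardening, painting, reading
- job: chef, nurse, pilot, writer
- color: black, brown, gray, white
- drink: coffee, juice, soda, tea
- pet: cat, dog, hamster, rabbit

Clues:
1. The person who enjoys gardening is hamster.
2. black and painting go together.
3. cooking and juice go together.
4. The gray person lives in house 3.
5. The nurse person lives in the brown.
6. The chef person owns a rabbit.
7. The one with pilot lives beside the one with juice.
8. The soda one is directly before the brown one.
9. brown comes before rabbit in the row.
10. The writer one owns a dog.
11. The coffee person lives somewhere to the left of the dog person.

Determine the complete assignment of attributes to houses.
Solution:

House | Hobby | Job | Color | Drink | Pet
-----------------------------------------
  1   | gardening | pilot | white | soda | hamster
  2   | cooking | nurse | brown | juice | cat
  3   | reading | chef | gray | coffee | rabbit
  4   | painting | writer | black | tea | dog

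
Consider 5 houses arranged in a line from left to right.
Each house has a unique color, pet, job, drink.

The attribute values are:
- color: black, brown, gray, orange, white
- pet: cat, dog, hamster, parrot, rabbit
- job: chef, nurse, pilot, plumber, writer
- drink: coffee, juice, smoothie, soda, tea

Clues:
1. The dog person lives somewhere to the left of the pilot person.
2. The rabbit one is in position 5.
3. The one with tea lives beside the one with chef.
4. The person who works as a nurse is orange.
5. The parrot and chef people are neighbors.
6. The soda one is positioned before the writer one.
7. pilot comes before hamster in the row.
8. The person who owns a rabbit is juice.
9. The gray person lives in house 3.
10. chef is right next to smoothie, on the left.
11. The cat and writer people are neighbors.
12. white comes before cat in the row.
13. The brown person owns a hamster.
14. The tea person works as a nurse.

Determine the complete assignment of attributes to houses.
Solution:

House | Color | Pet | Job | Drink
---------------------------------
  1   | orange | parrot | nurse | tea
  2   | white | dog | chef | soda
  3   | gray | cat | pilot | smoothie
  4   | brown | hamster | writer | coffee
  5   | black | rabbit | plumber | juice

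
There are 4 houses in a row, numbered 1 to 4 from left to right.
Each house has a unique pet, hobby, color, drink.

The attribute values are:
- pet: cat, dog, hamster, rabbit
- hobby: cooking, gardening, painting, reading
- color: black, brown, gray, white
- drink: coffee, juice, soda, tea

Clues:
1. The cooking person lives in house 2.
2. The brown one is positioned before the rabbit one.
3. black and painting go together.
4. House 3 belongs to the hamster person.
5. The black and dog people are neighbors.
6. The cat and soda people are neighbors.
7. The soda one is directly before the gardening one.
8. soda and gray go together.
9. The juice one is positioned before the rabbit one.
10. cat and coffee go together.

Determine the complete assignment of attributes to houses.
Solution:

House | Pet | Hobby | Color | Drink
-----------------------------------
  1   | cat | painting | black | coffee
  2   | dog | cooking | gray | soda
  3   | hamster | gardening | brown | juice
  4   | rabbit | reading | white | tea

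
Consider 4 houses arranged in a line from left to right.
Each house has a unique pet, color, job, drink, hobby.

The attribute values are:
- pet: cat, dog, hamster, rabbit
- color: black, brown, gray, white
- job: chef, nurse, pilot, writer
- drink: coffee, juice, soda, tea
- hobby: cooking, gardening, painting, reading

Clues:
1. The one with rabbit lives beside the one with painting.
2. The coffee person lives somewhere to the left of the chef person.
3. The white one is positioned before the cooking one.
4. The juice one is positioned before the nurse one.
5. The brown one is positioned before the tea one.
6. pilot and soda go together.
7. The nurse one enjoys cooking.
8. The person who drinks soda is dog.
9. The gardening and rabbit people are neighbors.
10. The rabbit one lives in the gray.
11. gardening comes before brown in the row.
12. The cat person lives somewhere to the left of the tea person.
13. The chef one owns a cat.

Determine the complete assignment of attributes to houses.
Solution:

House | Pet | Color | Job | Drink | Hobby
-----------------------------------------
  1   | dog | white | pilot | soda | gardening
  2   | rabbit | gray | writer | coffee | reading
  3   | cat | brown | chef | juice | painting
  4   | hamster | black | nurse | tea | cooking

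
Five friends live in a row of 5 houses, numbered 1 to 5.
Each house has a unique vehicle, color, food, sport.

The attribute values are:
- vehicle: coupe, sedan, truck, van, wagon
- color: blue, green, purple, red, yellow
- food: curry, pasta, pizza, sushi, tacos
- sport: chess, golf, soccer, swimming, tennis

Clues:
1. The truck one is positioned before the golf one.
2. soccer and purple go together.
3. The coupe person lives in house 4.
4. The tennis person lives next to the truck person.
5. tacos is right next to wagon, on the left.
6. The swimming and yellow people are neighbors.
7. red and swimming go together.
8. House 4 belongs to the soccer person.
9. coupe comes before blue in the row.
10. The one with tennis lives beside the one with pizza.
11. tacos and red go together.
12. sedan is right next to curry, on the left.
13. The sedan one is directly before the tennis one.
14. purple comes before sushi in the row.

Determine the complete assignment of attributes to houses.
Solution:

House | Vehicle | Color | Food | Sport
--------------------------------------
  1   | sedan | red | tacos | swimming
  2   | wagon | yellow | curry | tennis
  3   | truck | green | pizza | chess
  4   | coupe | purple | pasta | soccer
  5   | van | blue | sushi | golf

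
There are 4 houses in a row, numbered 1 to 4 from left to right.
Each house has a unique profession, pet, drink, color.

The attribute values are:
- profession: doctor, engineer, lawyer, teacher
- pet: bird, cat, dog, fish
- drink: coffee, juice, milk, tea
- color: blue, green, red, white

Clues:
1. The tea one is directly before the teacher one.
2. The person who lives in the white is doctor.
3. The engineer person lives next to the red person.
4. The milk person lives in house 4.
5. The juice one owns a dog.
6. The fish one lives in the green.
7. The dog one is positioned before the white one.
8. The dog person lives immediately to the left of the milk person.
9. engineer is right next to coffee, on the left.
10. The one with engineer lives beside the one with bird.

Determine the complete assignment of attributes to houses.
Solution:

House | Profession | Pet | Drink | Color
----------------------------------------
  1   | engineer | fish | tea | green
  2   | teacher | bird | coffee | red
  3   | lawyer | dog | juice | blue
  4   | doctor | cat | milk | white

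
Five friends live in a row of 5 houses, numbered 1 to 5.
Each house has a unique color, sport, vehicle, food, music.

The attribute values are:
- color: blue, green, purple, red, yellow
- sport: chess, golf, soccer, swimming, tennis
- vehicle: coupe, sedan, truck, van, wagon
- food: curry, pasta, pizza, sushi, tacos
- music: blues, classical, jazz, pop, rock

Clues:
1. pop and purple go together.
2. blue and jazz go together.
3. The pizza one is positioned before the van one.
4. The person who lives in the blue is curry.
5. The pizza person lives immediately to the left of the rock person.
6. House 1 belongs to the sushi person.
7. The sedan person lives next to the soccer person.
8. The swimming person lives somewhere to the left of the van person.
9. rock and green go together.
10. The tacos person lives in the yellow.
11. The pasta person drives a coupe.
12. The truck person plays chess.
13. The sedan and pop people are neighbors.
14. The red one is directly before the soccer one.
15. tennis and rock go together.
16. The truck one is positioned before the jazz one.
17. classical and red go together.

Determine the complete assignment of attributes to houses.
Solution:

House | Color | Sport | Vehicle | Food | Music
----------------------------------------------
  1   | red | swimming | sedan | sushi | classical
  2   | purple | soccer | wagon | pizza | pop
  3   | green | tennis | coupe | pasta | rock
  4   | yellow | chess | truck | tacos | blues
  5   | blue | golf | van | curry | jazz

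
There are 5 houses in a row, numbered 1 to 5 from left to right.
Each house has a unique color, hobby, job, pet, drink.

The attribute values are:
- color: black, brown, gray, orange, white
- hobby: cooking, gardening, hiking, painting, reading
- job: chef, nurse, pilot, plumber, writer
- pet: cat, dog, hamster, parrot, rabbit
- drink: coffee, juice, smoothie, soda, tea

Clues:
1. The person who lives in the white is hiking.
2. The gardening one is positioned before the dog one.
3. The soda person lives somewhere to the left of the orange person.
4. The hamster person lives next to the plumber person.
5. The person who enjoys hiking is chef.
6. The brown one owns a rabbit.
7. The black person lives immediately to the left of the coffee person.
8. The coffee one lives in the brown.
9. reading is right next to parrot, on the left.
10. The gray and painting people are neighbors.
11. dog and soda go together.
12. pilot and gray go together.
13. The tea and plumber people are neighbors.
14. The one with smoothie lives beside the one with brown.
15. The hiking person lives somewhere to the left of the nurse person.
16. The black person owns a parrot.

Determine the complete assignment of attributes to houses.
Solution:

House | Color | Hobby | Job | Pet | Drink
-----------------------------------------
  1   | gray | reading | pilot | hamster | tea
  2   | black | painting | plumber | parrot | smoothie
  3   | brown | gardening | writer | rabbit | coffee
  4   | white | hiking | chef | dog | soda
  5   | orange | cooking | nurse | cat | juice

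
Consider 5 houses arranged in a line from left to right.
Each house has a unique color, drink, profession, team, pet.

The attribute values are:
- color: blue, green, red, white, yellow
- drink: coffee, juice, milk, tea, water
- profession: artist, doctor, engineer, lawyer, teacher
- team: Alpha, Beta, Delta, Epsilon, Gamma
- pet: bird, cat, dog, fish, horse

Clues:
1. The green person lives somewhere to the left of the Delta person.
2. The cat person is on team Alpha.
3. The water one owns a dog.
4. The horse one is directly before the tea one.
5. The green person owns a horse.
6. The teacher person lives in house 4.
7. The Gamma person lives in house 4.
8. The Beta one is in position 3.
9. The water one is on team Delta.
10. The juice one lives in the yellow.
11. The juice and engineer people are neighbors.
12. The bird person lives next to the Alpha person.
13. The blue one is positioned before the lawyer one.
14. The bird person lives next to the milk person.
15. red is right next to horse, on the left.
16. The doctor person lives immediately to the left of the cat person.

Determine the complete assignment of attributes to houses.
Solution:

House | Color | Drink | Profession | Team | Pet
-----------------------------------------------
  1   | yellow | juice | doctor | Epsilon | bird
  2   | red | milk | engineer | Alpha | cat
  3   | green | coffee | artist | Beta | horse
  4   | blue | tea | teacher | Gamma | fish
  5   | white | water | lawyer | Delta | dog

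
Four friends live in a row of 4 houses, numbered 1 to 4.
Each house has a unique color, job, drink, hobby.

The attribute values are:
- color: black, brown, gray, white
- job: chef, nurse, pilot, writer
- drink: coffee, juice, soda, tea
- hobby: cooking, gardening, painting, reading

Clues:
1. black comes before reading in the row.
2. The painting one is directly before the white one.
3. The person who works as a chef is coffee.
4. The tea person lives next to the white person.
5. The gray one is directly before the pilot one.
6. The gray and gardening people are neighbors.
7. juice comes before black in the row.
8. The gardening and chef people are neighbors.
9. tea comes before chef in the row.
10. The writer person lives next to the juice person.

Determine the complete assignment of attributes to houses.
Solution:

House | Color | Job | Drink | Hobby
-----------------------------------
  1   | gray | writer | tea | painting
  2   | white | pilot | juice | gardening
  3   | black | chef | coffee | cooking
  4   | brown | nurse | soda | reading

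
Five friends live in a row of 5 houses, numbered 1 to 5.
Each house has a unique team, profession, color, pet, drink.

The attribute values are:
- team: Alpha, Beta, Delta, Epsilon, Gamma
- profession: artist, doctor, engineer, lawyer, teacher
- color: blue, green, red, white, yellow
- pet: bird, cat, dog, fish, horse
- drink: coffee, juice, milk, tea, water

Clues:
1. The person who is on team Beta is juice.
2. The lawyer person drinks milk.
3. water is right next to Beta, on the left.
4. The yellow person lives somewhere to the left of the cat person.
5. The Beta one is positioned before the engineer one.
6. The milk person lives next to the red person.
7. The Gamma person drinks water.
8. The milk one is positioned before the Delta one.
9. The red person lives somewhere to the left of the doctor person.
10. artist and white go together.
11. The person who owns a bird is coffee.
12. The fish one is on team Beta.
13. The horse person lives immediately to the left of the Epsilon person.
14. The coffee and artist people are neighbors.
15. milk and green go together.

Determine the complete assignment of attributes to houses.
Solution:

House | Team | Profession | Color | Pet | Drink
-----------------------------------------------
  1   | Alpha | lawyer | green | horse | milk
  2   | Epsilon | teacher | red | bird | coffee
  3   | Gamma | artist | white | dog | water
  4   | Beta | doctor | yellow | fish | juice
  5   | Delta | engineer | blue | cat | tea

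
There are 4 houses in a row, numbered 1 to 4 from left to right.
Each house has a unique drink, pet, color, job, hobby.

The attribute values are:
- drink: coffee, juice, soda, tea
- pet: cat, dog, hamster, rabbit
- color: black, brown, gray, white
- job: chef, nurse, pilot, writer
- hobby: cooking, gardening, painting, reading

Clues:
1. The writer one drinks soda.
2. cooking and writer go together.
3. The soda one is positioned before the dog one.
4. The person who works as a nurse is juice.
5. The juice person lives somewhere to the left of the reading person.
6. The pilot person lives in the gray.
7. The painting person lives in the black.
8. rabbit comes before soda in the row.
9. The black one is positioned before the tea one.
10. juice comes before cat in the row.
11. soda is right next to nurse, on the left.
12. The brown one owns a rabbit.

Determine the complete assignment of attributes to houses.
Solution:

House | Drink | Pet | Color | Job | Hobby
-----------------------------------------
  1   | coffee | rabbit | brown | chef | gardening
  2   | soda | hamster | white | writer | cooking
  3   | juice | dog | black | nurse | painting
  4   | tea | cat | gray | pilot | reading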